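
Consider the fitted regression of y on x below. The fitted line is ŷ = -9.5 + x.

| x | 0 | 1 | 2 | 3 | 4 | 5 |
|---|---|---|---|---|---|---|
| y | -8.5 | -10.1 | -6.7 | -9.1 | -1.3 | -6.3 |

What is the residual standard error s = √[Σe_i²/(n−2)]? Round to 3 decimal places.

s = 2.821

x=0: ŷ = -9.5 + 0 = -9.5; e = -8.5 − (-9.5) = 1
x=1: ŷ = -9.5 + 1 = -8.5; e = -10.1 − (-8.5) = -1.6
x=2: ŷ = -9.5 + 2 = -7.5; e = -6.7 − (-7.5) = 0.8
x=3: ŷ = -9.5 + 3 = -6.5; e = -9.1 − (-6.5) = -2.6
x=4: ŷ = -9.5 + 4 = -5.5; e = -1.3 − (-5.5) = 4.2
x=5: ŷ = -9.5 + 5 = -4.5; e = -6.3 − (-4.5) = -1.8
SSE = 1 + 2.56 + 0.64 + 6.76 + 17.64 + 3.24 = 31.84
s = √(31.84/4) = √7.96 ≈ 2.821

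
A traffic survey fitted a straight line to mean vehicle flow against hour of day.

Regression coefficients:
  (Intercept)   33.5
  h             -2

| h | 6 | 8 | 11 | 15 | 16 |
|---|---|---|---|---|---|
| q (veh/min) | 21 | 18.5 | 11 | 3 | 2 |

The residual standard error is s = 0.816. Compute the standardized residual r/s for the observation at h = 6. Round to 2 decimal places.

-0.61

q̂ = 33.5 − 2·6 = 21.5
r = 21 − 21.5 = -0.5
r/s = -0.5 / 0.816 = -0.61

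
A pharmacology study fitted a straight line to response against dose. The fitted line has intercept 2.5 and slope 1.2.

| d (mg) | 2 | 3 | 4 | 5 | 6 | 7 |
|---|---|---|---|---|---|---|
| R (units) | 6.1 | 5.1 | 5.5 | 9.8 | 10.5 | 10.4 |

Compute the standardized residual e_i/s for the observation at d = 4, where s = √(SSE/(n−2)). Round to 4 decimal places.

-1.2526

d=2: ŷ = 2.5 + 1.2·2 = 4.9; e = 6.1 − 4.9 = 1.2
d=3: ŷ = 2.5 + 1.2·3 = 6.1; e = 5.1 − 6.1 = -1
d=4: ŷ = 2.5 + 1.2·4 = 7.3; e = 5.5 − 7.3 = -1.8
d=5: ŷ = 2.5 + 1.2·5 = 8.5; e = 9.8 − 8.5 = 1.3
d=6: ŷ = 2.5 + 1.2·6 = 9.7; e = 10.5 − 9.7 = 0.8
d=7: ŷ = 2.5 + 1.2·7 = 10.9; e = 10.4 − 10.9 = -0.5
SSE = 1.44 + 1 + 3.24 + 1.69 + 0.64 + 0.25 = 8.26
s = √(8.26/4) = 1.43701
e/s = -1.8 / 1.43701 = -1.2526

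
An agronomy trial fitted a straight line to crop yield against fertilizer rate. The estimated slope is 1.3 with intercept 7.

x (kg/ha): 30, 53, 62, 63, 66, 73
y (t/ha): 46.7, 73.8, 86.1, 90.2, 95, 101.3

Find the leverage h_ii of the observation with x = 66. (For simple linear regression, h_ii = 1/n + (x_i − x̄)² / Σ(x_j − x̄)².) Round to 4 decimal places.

h = 0.2252

x̄ = (30 + 53 + 62 + 63 + 66 + 73)/6 = 57.8333
Σ(x − x̄)² = 774.694 + 23.3611 + 17.3611 + 26.6944 + 66.6944 + 230.028 = 1138.83
h = 1/6 + (8.16667)²/1138.83 = 0.166667 + 0.0585638 = 0.2252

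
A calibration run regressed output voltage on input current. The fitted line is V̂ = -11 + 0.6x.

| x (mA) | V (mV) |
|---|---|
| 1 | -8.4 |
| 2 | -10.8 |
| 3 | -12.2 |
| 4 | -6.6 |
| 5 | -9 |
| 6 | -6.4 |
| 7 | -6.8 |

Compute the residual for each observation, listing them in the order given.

2, -1, -3, 2, -1, 1, 0

x=1: V̂ = -11 + 0.6·1 = -10.4; r = -8.4 − (-10.4) = 2
x=2: V̂ = -11 + 0.6·2 = -9.8; r = -10.8 − (-9.8) = -1
x=3: V̂ = -11 + 0.6·3 = -9.2; r = -12.2 − (-9.2) = -3
x=4: V̂ = -11 + 0.6·4 = -8.6; r = -6.6 − (-8.6) = 2
x=5: V̂ = -11 + 0.6·5 = -8; r = -9 − (-8) = -1
x=6: V̂ = -11 + 0.6·6 = -7.4; r = -6.4 − (-7.4) = 1
x=7: V̂ = -11 + 0.6·7 = -6.8; r = -6.8 − (-6.8) = 0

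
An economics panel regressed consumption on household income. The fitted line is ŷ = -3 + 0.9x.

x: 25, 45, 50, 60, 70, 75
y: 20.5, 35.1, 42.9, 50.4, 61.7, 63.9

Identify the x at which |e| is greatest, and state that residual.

x=25: ŷ = -3 + 0.9·25 = 19.5; e = 20.5 − 19.5 = 1
x=45: ŷ = -3 + 0.9·45 = 37.5; e = 35.1 − 37.5 = -2.4
x=50: ŷ = -3 + 0.9·50 = 42; e = 42.9 − 42 = 0.9
x=60: ŷ = -3 + 0.9·60 = 51; e = 50.4 − 51 = -0.6
x=70: ŷ = -3 + 0.9·70 = 60; e = 61.7 − 60 = 1.7
x=75: ŷ = -3 + 0.9·75 = 64.5; e = 63.9 − 64.5 = -0.6
Largest |e| is 2.4 at x = 45, residual -2.4.

x = 45, e = -2.4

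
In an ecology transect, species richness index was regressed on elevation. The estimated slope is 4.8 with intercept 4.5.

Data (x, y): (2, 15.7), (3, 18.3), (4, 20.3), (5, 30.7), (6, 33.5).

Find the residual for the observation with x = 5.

ŷ = 4.5 + 4.8·5 = 28.5
e = 30.7 − 28.5 = 2.2

e = 2.2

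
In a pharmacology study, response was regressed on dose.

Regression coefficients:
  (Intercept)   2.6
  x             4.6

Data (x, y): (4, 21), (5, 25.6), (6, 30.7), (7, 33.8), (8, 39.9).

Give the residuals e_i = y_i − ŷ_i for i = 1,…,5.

0, 0, 0.5, -1, 0.5

x=4: ŷ = 2.6 + 4.6·4 = 21; e = 21 − 21 = 0
x=5: ŷ = 2.6 + 4.6·5 = 25.6; e = 25.6 − 25.6 = 0
x=6: ŷ = 2.6 + 4.6·6 = 30.2; e = 30.7 − 30.2 = 0.5
x=7: ŷ = 2.6 + 4.6·7 = 34.8; e = 33.8 − 34.8 = -1
x=8: ŷ = 2.6 + 4.6·8 = 39.4; e = 39.9 − 39.4 = 0.5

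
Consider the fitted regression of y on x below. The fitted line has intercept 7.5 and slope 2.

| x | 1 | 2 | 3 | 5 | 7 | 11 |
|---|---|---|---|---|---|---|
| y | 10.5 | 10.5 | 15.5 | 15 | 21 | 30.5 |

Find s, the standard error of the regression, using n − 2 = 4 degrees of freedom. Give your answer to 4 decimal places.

s = 1.8371

x=1: ŷ = 7.5 + 2·1 = 9.5; r = 10.5 − 9.5 = 1
x=2: ŷ = 7.5 + 2·2 = 11.5; r = 10.5 − 11.5 = -1
x=3: ŷ = 7.5 + 2·3 = 13.5; r = 15.5 − 13.5 = 2
x=5: ŷ = 7.5 + 2·5 = 17.5; r = 15 − 17.5 = -2.5
x=7: ŷ = 7.5 + 2·7 = 21.5; r = 21 − 21.5 = -0.5
x=11: ŷ = 7.5 + 2·11 = 29.5; r = 30.5 − 29.5 = 1
SSE = 1 + 1 + 4 + 6.25 + 0.25 + 1 = 13.5
s = √(13.5/4) = √3.375 ≈ 1.8371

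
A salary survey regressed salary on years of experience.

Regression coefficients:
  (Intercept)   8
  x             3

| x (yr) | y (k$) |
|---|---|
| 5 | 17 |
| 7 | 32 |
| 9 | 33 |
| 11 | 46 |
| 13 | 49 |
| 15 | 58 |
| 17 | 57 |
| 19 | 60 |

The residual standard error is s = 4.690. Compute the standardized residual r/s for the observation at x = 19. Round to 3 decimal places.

-1.066

ŷ = 8 + 3·19 = 65
r = 60 − 65 = -5
r/s = -5 / 4.690 = -1.066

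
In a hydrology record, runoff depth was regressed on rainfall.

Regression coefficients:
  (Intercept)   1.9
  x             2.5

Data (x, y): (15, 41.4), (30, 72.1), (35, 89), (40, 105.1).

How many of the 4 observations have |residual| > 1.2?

3

x=15: ŷ = 1.9 + 2.5·15 = 39.4; r = 41.4 − 39.4 = 2
x=30: ŷ = 1.9 + 2.5·30 = 76.9; r = 72.1 − 76.9 = -4.8
x=35: ŷ = 1.9 + 2.5·35 = 89.4; r = 89 − 89.4 = -0.4
x=40: ŷ = 1.9 + 2.5·40 = 101.9; r = 105.1 − 101.9 = 3.2
|r| > 1.2: x=15 (|r|=2), x=30 (|r|=4.8), x=40 (|r|=3.2) → 3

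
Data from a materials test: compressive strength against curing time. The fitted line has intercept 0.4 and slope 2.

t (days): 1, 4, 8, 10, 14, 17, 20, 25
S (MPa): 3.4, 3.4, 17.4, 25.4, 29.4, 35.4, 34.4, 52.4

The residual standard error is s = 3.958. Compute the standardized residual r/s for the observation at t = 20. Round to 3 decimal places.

Ŝ = 0.4 + 2·20 = 40.4
r = 34.4 − 40.4 = -6
r/s = -6 / 3.958 = -1.516

-1.516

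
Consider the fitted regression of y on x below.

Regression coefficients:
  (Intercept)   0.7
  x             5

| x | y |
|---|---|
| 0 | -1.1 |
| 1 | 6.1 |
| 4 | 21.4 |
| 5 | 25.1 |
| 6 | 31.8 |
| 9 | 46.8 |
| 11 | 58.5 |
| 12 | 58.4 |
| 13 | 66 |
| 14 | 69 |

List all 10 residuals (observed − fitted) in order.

x=0: ŷ = 0.7 + 5·0 = 0.7; e = -1.1 − 0.7 = -1.8
x=1: ŷ = 0.7 + 5·1 = 5.7; e = 6.1 − 5.7 = 0.4
x=4: ŷ = 0.7 + 5·4 = 20.7; e = 21.4 − 20.7 = 0.7
x=5: ŷ = 0.7 + 5·5 = 25.7; e = 25.1 − 25.7 = -0.6
x=6: ŷ = 0.7 + 5·6 = 30.7; e = 31.8 − 30.7 = 1.1
x=9: ŷ = 0.7 + 5·9 = 45.7; e = 46.8 − 45.7 = 1.1
x=11: ŷ = 0.7 + 5·11 = 55.7; e = 58.5 − 55.7 = 2.8
x=12: ŷ = 0.7 + 5·12 = 60.7; e = 58.4 − 60.7 = -2.3
x=13: ŷ = 0.7 + 5·13 = 65.7; e = 66 − 65.7 = 0.3
x=14: ŷ = 0.7 + 5·14 = 70.7; e = 69 − 70.7 = -1.7

-1.8, 0.4, 0.7, -0.6, 1.1, 1.1, 2.8, -2.3, 0.3, -1.7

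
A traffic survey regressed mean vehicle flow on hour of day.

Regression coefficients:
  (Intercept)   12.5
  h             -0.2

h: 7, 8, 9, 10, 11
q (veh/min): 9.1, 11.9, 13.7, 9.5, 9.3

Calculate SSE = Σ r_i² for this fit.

h=7: q̂ = 12.5 − 0.2·7 = 11.1; r = 9.1 − 11.1 = -2
h=8: q̂ = 12.5 − 0.2·8 = 10.9; r = 11.9 − 10.9 = 1
h=9: q̂ = 12.5 − 0.2·9 = 10.7; r = 13.7 − 10.7 = 3
h=10: q̂ = 12.5 − 0.2·10 = 10.5; r = 9.5 − 10.5 = -1
h=11: q̂ = 12.5 − 0.2·11 = 10.3; r = 9.3 − 10.3 = -1
SSE = 4 + 1 + 9 + 1 + 1 = 16

SSE = 16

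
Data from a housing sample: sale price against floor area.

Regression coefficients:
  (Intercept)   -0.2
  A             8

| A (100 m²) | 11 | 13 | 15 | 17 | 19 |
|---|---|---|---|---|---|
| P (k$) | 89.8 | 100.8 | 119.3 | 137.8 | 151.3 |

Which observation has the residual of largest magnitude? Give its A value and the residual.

A = 13, e = -3

A=11: ŷ = -0.2 + 8·11 = 87.8; e = 89.8 − 87.8 = 2
A=13: ŷ = -0.2 + 8·13 = 103.8; e = 100.8 − 103.8 = -3
A=15: ŷ = -0.2 + 8·15 = 119.8; e = 119.3 − 119.8 = -0.5
A=17: ŷ = -0.2 + 8·17 = 135.8; e = 137.8 − 135.8 = 2
A=19: ŷ = -0.2 + 8·19 = 151.8; e = 151.3 − 151.8 = -0.5
Largest |e| is 3 at A = 13, residual -3.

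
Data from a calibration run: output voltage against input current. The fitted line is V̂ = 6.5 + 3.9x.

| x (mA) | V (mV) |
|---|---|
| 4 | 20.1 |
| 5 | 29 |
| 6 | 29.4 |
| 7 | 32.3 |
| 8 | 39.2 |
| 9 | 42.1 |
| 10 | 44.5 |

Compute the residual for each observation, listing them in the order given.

x=4: V̂ = 6.5 + 3.9·4 = 22.1; e = 20.1 − 22.1 = -2
x=5: V̂ = 6.5 + 3.9·5 = 26; e = 29 − 26 = 3
x=6: V̂ = 6.5 + 3.9·6 = 29.9; e = 29.4 − 29.9 = -0.5
x=7: V̂ = 6.5 + 3.9·7 = 33.8; e = 32.3 − 33.8 = -1.5
x=8: V̂ = 6.5 + 3.9·8 = 37.7; e = 39.2 − 37.7 = 1.5
x=9: V̂ = 6.5 + 3.9·9 = 41.6; e = 42.1 − 41.6 = 0.5
x=10: V̂ = 6.5 + 3.9·10 = 45.5; e = 44.5 − 45.5 = -1

-2, 3, -0.5, -1.5, 1.5, 0.5, -1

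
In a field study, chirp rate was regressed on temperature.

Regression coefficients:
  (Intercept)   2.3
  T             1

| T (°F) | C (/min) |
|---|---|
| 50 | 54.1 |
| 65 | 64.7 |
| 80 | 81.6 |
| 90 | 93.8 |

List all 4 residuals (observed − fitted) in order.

1.8, -2.6, -0.7, 1.5

T=50: ŷ = 2.3 + 50 = 52.3; r = 54.1 − 52.3 = 1.8
T=65: ŷ = 2.3 + 65 = 67.3; r = 64.7 − 67.3 = -2.6
T=80: ŷ = 2.3 + 80 = 82.3; r = 81.6 − 82.3 = -0.7
T=90: ŷ = 2.3 + 90 = 92.3; r = 93.8 − 92.3 = 1.5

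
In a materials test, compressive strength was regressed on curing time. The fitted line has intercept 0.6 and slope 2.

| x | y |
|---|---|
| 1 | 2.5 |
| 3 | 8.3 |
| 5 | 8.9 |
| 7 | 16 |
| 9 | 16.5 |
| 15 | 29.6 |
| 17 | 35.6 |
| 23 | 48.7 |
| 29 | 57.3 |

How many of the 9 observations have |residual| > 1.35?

5

x=1: ŷ = 0.6 + 2·1 = 2.6; e = 2.5 − 2.6 = -0.1
x=3: ŷ = 0.6 + 2·3 = 6.6; e = 8.3 − 6.6 = 1.7
x=5: ŷ = 0.6 + 2·5 = 10.6; e = 8.9 − 10.6 = -1.7
x=7: ŷ = 0.6 + 2·7 = 14.6; e = 16 − 14.6 = 1.4
x=9: ŷ = 0.6 + 2·9 = 18.6; e = 16.5 − 18.6 = -2.1
x=15: ŷ = 0.6 + 2·15 = 30.6; e = 29.6 − 30.6 = -1
x=17: ŷ = 0.6 + 2·17 = 34.6; e = 35.6 − 34.6 = 1
x=23: ŷ = 0.6 + 2·23 = 46.6; e = 48.7 − 46.6 = 2.1
x=29: ŷ = 0.6 + 2·29 = 58.6; e = 57.3 − 58.6 = -1.3
|e| > 1.35: x=3 (|e|=1.7), x=5 (|e|=1.7), x=7 (|e|=1.4), x=9 (|e|=2.1), x=23 (|e|=2.1) → 5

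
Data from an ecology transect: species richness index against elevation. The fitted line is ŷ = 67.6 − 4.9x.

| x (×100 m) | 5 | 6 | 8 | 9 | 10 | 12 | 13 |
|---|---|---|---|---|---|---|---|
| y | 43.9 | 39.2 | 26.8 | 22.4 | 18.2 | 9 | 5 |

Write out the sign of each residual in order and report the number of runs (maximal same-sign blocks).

x=5: ŷ = 67.6 − 4.9·5 = 43.1; r = 43.9 − 43.1 = 0.8
x=6: ŷ = 67.6 − 4.9·6 = 38.2; r = 39.2 − 38.2 = 1
x=8: ŷ = 67.6 − 4.9·8 = 28.4; r = 26.8 − 28.4 = -1.6
x=9: ŷ = 67.6 − 4.9·9 = 23.5; r = 22.4 − 23.5 = -1.1
x=10: ŷ = 67.6 − 4.9·10 = 18.6; r = 18.2 − 18.6 = -0.4
x=12: ŷ = 67.6 − 4.9·12 = 8.8; r = 9 − 8.8 = 0.2
x=13: ŷ = 67.6 − 4.9·13 = 3.9; r = 5 − 3.9 = 1.1
Signs: + + − − − + +
Runs: +×2, −×3, +×2 → 3

3 runs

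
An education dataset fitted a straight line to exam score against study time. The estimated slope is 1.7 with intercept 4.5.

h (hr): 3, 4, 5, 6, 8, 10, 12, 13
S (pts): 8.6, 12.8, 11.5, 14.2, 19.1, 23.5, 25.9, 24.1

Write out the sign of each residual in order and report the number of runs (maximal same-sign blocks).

5 runs

h=3: ŷ = 4.5 + 1.7·3 = 9.6; r = 8.6 − 9.6 = -1
h=4: ŷ = 4.5 + 1.7·4 = 11.3; r = 12.8 − 11.3 = 1.5
h=5: ŷ = 4.5 + 1.7·5 = 13; r = 11.5 − 13 = -1.5
h=6: ŷ = 4.5 + 1.7·6 = 14.7; r = 14.2 − 14.7 = -0.5
h=8: ŷ = 4.5 + 1.7·8 = 18.1; r = 19.1 − 18.1 = 1
h=10: ŷ = 4.5 + 1.7·10 = 21.5; r = 23.5 − 21.5 = 2
h=12: ŷ = 4.5 + 1.7·12 = 24.9; r = 25.9 − 24.9 = 1
h=13: ŷ = 4.5 + 1.7·13 = 26.6; r = 24.1 − 26.6 = -2.5
Signs: − + − − + + + −
Runs: −×1, +×1, −×2, +×3, −×1 → 5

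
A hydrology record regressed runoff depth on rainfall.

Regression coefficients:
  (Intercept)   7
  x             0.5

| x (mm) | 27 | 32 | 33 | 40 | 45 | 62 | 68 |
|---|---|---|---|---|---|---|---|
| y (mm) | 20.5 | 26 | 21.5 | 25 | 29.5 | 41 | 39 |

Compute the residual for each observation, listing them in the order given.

x=27: ŷ = 7 + 0.5·27 = 20.5; e = 20.5 − 20.5 = 0
x=32: ŷ = 7 + 0.5·32 = 23; e = 26 − 23 = 3
x=33: ŷ = 7 + 0.5·33 = 23.5; e = 21.5 − 23.5 = -2
x=40: ŷ = 7 + 0.5·40 = 27; e = 25 − 27 = -2
x=45: ŷ = 7 + 0.5·45 = 29.5; e = 29.5 − 29.5 = 0
x=62: ŷ = 7 + 0.5·62 = 38; e = 41 − 38 = 3
x=68: ŷ = 7 + 0.5·68 = 41; e = 39 − 41 = -2

0, 3, -2, -2, 0, 3, -2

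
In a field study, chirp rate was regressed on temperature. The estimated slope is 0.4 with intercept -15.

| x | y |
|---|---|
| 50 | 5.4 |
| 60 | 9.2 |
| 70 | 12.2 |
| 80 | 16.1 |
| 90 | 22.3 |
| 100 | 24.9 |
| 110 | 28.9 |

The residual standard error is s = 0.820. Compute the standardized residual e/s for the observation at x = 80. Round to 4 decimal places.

-1.0976

ŷ = -15 + 0.4·80 = 17
e = 16.1 − 17 = -0.9
e/s = -0.9 / 0.820 = -1.0976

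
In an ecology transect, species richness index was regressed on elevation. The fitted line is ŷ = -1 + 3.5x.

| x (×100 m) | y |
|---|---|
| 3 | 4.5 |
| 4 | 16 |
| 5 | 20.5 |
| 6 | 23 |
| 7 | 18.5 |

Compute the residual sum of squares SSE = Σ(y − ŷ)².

SSE = 84

x=3: ŷ = -1 + 3.5·3 = 9.5; r = 4.5 − 9.5 = -5
x=4: ŷ = -1 + 3.5·4 = 13; r = 16 − 13 = 3
x=5: ŷ = -1 + 3.5·5 = 16.5; r = 20.5 − 16.5 = 4
x=6: ŷ = -1 + 3.5·6 = 20; r = 23 − 20 = 3
x=7: ŷ = -1 + 3.5·7 = 23.5; r = 18.5 − 23.5 = -5
SSE = 25 + 9 + 16 + 9 + 25 = 84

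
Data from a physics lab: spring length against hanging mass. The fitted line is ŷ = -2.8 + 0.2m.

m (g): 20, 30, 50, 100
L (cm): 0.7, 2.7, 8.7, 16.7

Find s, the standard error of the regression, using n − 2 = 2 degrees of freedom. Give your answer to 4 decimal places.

s = 1.2247

m=20: ŷ = -2.8 + 0.2·20 = 1.2; r = 0.7 − 1.2 = -0.5
m=30: ŷ = -2.8 + 0.2·30 = 3.2; r = 2.7 − 3.2 = -0.5
m=50: ŷ = -2.8 + 0.2·50 = 7.2; r = 8.7 − 7.2 = 1.5
m=100: ŷ = -2.8 + 0.2·100 = 17.2; r = 16.7 − 17.2 = -0.5
SSE = 0.25 + 0.25 + 2.25 + 0.25 = 3
s = √(3/2) = √1.5 ≈ 1.2247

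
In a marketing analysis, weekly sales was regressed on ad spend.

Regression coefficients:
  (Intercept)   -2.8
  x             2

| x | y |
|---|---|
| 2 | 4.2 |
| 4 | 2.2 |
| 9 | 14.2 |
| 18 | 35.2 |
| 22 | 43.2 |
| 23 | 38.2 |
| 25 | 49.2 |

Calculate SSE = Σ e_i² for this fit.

x=2: ŷ = -2.8 + 2·2 = 1.2; e = 4.2 − 1.2 = 3
x=4: ŷ = -2.8 + 2·4 = 5.2; e = 2.2 − 5.2 = -3
x=9: ŷ = -2.8 + 2·9 = 15.2; e = 14.2 − 15.2 = -1
x=18: ŷ = -2.8 + 2·18 = 33.2; e = 35.2 − 33.2 = 2
x=22: ŷ = -2.8 + 2·22 = 41.2; e = 43.2 − 41.2 = 2
x=23: ŷ = -2.8 + 2·23 = 43.2; e = 38.2 − 43.2 = -5
x=25: ŷ = -2.8 + 2·25 = 47.2; e = 49.2 − 47.2 = 2
SSE = 9 + 9 + 1 + 4 + 4 + 25 + 4 = 56

SSE = 56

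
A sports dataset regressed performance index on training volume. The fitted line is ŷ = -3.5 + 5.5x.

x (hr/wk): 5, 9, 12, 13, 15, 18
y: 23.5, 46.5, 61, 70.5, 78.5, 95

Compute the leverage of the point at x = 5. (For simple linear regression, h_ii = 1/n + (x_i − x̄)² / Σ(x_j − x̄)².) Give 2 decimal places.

x̄ = (5 + 9 + 12 + 13 + 15 + 18)/6 = 12
Σ(x − x̄)² = 49 + 9 + 0 + 1 + 9 + 36 = 104
h = 1/6 + (-7)²/104 = 0.166667 + 0.471154 = 0.64

h = 0.64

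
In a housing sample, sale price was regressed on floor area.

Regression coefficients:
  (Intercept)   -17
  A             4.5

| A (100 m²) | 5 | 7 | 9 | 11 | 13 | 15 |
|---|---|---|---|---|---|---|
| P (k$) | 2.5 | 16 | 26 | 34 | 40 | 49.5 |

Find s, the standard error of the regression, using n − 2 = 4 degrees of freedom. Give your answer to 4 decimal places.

A=5: ŷ = -17 + 4.5·5 = 5.5; e = 2.5 − 5.5 = -3
A=7: ŷ = -17 + 4.5·7 = 14.5; e = 16 − 14.5 = 1.5
A=9: ŷ = -17 + 4.5·9 = 23.5; e = 26 − 23.5 = 2.5
A=11: ŷ = -17 + 4.5·11 = 32.5; e = 34 − 32.5 = 1.5
A=13: ŷ = -17 + 4.5·13 = 41.5; e = 40 − 41.5 = -1.5
A=15: ŷ = -17 + 4.5·15 = 50.5; e = 49.5 − 50.5 = -1
SSE = 9 + 2.25 + 6.25 + 2.25 + 2.25 + 1 = 23
s = √(23/4) = √5.75 ≈ 2.3979

s = 2.3979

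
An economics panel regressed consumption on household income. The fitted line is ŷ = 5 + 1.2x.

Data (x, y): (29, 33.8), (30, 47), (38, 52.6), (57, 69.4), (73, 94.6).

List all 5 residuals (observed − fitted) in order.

-6, 6, 2, -4, 2

x=29: ŷ = 5 + 1.2·29 = 39.8; e = 33.8 − 39.8 = -6
x=30: ŷ = 5 + 1.2·30 = 41; e = 47 − 41 = 6
x=38: ŷ = 5 + 1.2·38 = 50.6; e = 52.6 − 50.6 = 2
x=57: ŷ = 5 + 1.2·57 = 73.4; e = 69.4 − 73.4 = -4
x=73: ŷ = 5 + 1.2·73 = 92.6; e = 94.6 − 92.6 = 2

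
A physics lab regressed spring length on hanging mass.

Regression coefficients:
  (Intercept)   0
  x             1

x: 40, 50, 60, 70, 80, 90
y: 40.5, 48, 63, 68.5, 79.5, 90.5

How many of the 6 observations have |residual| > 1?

x=40: ŷ = 40 = 40; e = 40.5 − 40 = 0.5
x=50: ŷ = 50 = 50; e = 48 − 50 = -2
x=60: ŷ = 60 = 60; e = 63 − 60 = 3
x=70: ŷ = 70 = 70; e = 68.5 − 70 = -1.5
x=80: ŷ = 80 = 80; e = 79.5 − 80 = -0.5
x=90: ŷ = 90 = 90; e = 90.5 − 90 = 0.5
|e| > 1: x=50 (|e|=2), x=60 (|e|=3), x=70 (|e|=1.5) → 3

3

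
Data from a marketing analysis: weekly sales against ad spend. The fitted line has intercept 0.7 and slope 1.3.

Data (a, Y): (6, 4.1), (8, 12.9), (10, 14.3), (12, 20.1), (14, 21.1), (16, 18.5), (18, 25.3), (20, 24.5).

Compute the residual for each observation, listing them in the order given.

a=6: Ŷ = 0.7 + 1.3·6 = 8.5; r = 4.1 − 8.5 = -4.4
a=8: Ŷ = 0.7 + 1.3·8 = 11.1; r = 12.9 − 11.1 = 1.8
a=10: Ŷ = 0.7 + 1.3·10 = 13.7; r = 14.3 − 13.7 = 0.6
a=12: Ŷ = 0.7 + 1.3·12 = 16.3; r = 20.1 − 16.3 = 3.8
a=14: Ŷ = 0.7 + 1.3·14 = 18.9; r = 21.1 − 18.9 = 2.2
a=16: Ŷ = 0.7 + 1.3·16 = 21.5; r = 18.5 − 21.5 = -3
a=18: Ŷ = 0.7 + 1.3·18 = 24.1; r = 25.3 − 24.1 = 1.2
a=20: Ŷ = 0.7 + 1.3·20 = 26.7; r = 24.5 − 26.7 = -2.2

-4.4, 1.8, 0.6, 3.8, 2.2, -3, 1.2, -2.2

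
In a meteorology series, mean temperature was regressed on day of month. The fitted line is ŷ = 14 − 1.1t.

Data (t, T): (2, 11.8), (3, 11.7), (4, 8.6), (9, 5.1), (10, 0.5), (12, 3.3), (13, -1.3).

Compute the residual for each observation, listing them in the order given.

0, 1, -1, 1, -2.5, 2.5, -1

t=2: ŷ = 14 − 1.1·2 = 11.8; r = 11.8 − 11.8 = 0
t=3: ŷ = 14 − 1.1·3 = 10.7; r = 11.7 − 10.7 = 1
t=4: ŷ = 14 − 1.1·4 = 9.6; r = 8.6 − 9.6 = -1
t=9: ŷ = 14 − 1.1·9 = 4.1; r = 5.1 − 4.1 = 1
t=10: ŷ = 14 − 1.1·10 = 3; r = 0.5 − 3 = -2.5
t=12: ŷ = 14 − 1.1·12 = 0.8; r = 3.3 − 0.8 = 2.5
t=13: ŷ = 14 − 1.1·13 = -0.3; r = -1.3 − (-0.3) = -1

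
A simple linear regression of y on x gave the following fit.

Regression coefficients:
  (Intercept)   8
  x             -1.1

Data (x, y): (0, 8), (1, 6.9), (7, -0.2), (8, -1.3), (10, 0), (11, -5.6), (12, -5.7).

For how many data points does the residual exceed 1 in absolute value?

x=0: ŷ = 8 − 1.1·0 = 8; e = 8 − 8 = 0
x=1: ŷ = 8 − 1.1·1 = 6.9; e = 6.9 − 6.9 = 0
x=7: ŷ = 8 − 1.1·7 = 0.3; e = -0.2 − 0.3 = -0.5
x=8: ŷ = 8 − 1.1·8 = -0.8; e = -1.3 − (-0.8) = -0.5
x=10: ŷ = 8 − 1.1·10 = -3; e = 0 − (-3) = 3
x=11: ŷ = 8 − 1.1·11 = -4.1; e = -5.6 − (-4.1) = -1.5
x=12: ŷ = 8 − 1.1·12 = -5.2; e = -5.7 − (-5.2) = -0.5
|e| > 1: x=10 (|e|=3), x=11 (|e|=1.5) → 2

2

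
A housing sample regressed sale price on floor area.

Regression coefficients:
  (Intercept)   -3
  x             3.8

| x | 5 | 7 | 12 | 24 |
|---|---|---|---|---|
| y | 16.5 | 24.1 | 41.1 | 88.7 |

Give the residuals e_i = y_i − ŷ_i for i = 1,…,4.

0.5, 0.5, -1.5, 0.5

x=5: ŷ = -3 + 3.8·5 = 16; e = 16.5 − 16 = 0.5
x=7: ŷ = -3 + 3.8·7 = 23.6; e = 24.1 − 23.6 = 0.5
x=12: ŷ = -3 + 3.8·12 = 42.6; e = 41.1 − 42.6 = -1.5
x=24: ŷ = -3 + 3.8·24 = 88.2; e = 88.7 − 88.2 = 0.5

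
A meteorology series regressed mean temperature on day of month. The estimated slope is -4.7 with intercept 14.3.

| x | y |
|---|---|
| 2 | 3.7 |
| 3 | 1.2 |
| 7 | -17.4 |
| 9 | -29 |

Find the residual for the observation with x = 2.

ŷ = 14.3 − 4.7·2 = 4.9
e = 3.7 − 4.9 = -1.2

e = -1.2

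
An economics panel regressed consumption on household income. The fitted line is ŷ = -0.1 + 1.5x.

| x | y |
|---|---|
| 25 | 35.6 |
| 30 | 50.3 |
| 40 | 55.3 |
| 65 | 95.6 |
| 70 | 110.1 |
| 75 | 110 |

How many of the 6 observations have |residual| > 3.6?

x=25: ŷ = -0.1 + 1.5·25 = 37.4; e = 35.6 − 37.4 = -1.8
x=30: ŷ = -0.1 + 1.5·30 = 44.9; e = 50.3 − 44.9 = 5.4
x=40: ŷ = -0.1 + 1.5·40 = 59.9; e = 55.3 − 59.9 = -4.6
x=65: ŷ = -0.1 + 1.5·65 = 97.4; e = 95.6 − 97.4 = -1.8
x=70: ŷ = -0.1 + 1.5·70 = 104.9; e = 110.1 − 104.9 = 5.2
x=75: ŷ = -0.1 + 1.5·75 = 112.4; e = 110 − 112.4 = -2.4
|e| > 3.6: x=30 (|e|=5.4), x=40 (|e|=4.6), x=70 (|e|=5.2) → 3

3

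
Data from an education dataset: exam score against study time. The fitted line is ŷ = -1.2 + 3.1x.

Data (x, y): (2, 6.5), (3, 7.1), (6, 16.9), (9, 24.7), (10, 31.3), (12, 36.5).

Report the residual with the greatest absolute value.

x=2: ŷ = -1.2 + 3.1·2 = 5; e = 6.5 − 5 = 1.5
x=3: ŷ = -1.2 + 3.1·3 = 8.1; e = 7.1 − 8.1 = -1
x=6: ŷ = -1.2 + 3.1·6 = 17.4; e = 16.9 − 17.4 = -0.5
x=9: ŷ = -1.2 + 3.1·9 = 26.7; e = 24.7 − 26.7 = -2
x=10: ŷ = -1.2 + 3.1·10 = 29.8; e = 31.3 − 29.8 = 1.5
x=12: ŷ = -1.2 + 3.1·12 = 36; e = 36.5 − 36 = 0.5
Largest |e| is 2 at x = 9, residual -2.

e = -2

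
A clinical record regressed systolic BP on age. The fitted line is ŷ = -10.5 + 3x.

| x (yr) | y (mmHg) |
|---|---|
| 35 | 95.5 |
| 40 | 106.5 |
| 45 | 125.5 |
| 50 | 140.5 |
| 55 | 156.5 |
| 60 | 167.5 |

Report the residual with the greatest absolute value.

e = -3

x=35: ŷ = -10.5 + 3·35 = 94.5; e = 95.5 − 94.5 = 1
x=40: ŷ = -10.5 + 3·40 = 109.5; e = 106.5 − 109.5 = -3
x=45: ŷ = -10.5 + 3·45 = 124.5; e = 125.5 − 124.5 = 1
x=50: ŷ = -10.5 + 3·50 = 139.5; e = 140.5 − 139.5 = 1
x=55: ŷ = -10.5 + 3·55 = 154.5; e = 156.5 − 154.5 = 2
x=60: ŷ = -10.5 + 3·60 = 169.5; e = 167.5 − 169.5 = -2
Largest |e| is 3 at x = 40, residual -3.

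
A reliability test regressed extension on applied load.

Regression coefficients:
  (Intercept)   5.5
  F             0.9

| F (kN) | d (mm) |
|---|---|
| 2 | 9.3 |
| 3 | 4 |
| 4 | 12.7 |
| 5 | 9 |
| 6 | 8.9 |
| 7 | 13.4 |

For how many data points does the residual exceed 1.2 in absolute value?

5

F=2: ŷ = 5.5 + 0.9·2 = 7.3; e = 9.3 − 7.3 = 2
F=3: ŷ = 5.5 + 0.9·3 = 8.2; e = 4 − 8.2 = -4.2
F=4: ŷ = 5.5 + 0.9·4 = 9.1; e = 12.7 − 9.1 = 3.6
F=5: ŷ = 5.5 + 0.9·5 = 10; e = 9 − 10 = -1
F=6: ŷ = 5.5 + 0.9·6 = 10.9; e = 8.9 − 10.9 = -2
F=7: ŷ = 5.5 + 0.9·7 = 11.8; e = 13.4 − 11.8 = 1.6
|e| > 1.2: F=2 (|e|=2), F=3 (|e|=4.2), F=4 (|e|=3.6), F=6 (|e|=2), F=7 (|e|=1.6) → 5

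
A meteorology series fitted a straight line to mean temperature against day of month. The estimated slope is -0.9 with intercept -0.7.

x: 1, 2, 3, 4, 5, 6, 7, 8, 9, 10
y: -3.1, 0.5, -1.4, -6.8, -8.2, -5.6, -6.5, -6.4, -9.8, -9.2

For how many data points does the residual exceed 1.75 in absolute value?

x=1: ŷ = -0.7 − 0.9·1 = -1.6; r = -3.1 − (-1.6) = -1.5
x=2: ŷ = -0.7 − 0.9·2 = -2.5; r = 0.5 − (-2.5) = 3
x=3: ŷ = -0.7 − 0.9·3 = -3.4; r = -1.4 − (-3.4) = 2
x=4: ŷ = -0.7 − 0.9·4 = -4.3; r = -6.8 − (-4.3) = -2.5
x=5: ŷ = -0.7 − 0.9·5 = -5.2; r = -8.2 − (-5.2) = -3
x=6: ŷ = -0.7 − 0.9·6 = -6.1; r = -5.6 − (-6.1) = 0.5
x=7: ŷ = -0.7 − 0.9·7 = -7; r = -6.5 − (-7) = 0.5
x=8: ŷ = -0.7 − 0.9·8 = -7.9; r = -6.4 − (-7.9) = 1.5
x=9: ŷ = -0.7 − 0.9·9 = -8.8; r = -9.8 − (-8.8) = -1
x=10: ŷ = -0.7 − 0.9·10 = -9.7; r = -9.2 − (-9.7) = 0.5
|r| > 1.75: x=2 (|r|=3), x=3 (|r|=2), x=4 (|r|=2.5), x=5 (|r|=3) → 4

4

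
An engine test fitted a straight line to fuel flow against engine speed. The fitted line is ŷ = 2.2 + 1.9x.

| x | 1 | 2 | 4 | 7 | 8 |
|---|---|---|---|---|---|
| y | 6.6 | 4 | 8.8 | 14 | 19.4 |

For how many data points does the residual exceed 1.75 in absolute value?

3

x=1: ŷ = 2.2 + 1.9·1 = 4.1; e = 6.6 − 4.1 = 2.5
x=2: ŷ = 2.2 + 1.9·2 = 6; e = 4 − 6 = -2
x=4: ŷ = 2.2 + 1.9·4 = 9.8; e = 8.8 − 9.8 = -1
x=7: ŷ = 2.2 + 1.9·7 = 15.5; e = 14 − 15.5 = -1.5
x=8: ŷ = 2.2 + 1.9·8 = 17.4; e = 19.4 − 17.4 = 2
|e| > 1.75: x=1 (|e|=2.5), x=2 (|e|=2), x=8 (|e|=2) → 3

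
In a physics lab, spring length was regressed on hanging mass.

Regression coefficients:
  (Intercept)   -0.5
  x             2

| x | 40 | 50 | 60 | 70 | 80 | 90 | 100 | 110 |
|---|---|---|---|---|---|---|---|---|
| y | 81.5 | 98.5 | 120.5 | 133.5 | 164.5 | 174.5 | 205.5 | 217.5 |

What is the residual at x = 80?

ŷ = -0.5 + 2·80 = 159.5
e = 164.5 − 159.5 = 5

e = 5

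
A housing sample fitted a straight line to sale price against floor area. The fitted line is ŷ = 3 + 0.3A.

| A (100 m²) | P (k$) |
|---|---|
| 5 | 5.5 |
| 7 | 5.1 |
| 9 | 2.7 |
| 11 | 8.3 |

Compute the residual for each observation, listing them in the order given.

A=5: ŷ = 3 + 0.3·5 = 4.5; r = 5.5 − 4.5 = 1
A=7: ŷ = 3 + 0.3·7 = 5.1; r = 5.1 − 5.1 = 0
A=9: ŷ = 3 + 0.3·9 = 5.7; r = 2.7 − 5.7 = -3
A=11: ŷ = 3 + 0.3·11 = 6.3; r = 8.3 − 6.3 = 2

1, 0, -3, 2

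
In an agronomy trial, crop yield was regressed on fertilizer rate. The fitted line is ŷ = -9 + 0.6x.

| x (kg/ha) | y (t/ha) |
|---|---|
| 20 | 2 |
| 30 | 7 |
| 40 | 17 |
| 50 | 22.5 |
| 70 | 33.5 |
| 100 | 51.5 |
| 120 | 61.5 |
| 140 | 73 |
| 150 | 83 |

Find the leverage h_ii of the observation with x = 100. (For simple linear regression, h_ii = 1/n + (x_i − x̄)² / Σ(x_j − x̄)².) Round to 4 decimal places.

h = 0.1319

x̄ = (20 + 30 + 40 + 50 + 70 + 100 + 120 + 140 + 150)/9 = 80
Σ(x − x̄)² = 3600 + 2500 + 1600 + 900 + 100 + 400 + 1600 + 3600 + 4900 = 19200
h = 1/9 + (20)²/19200 = 0.111111 + 0.0208333 = 0.1319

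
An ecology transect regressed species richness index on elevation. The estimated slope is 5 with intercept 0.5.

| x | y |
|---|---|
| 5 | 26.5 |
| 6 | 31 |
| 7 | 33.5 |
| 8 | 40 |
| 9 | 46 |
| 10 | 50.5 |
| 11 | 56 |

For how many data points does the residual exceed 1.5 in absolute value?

1

x=5: ŷ = 0.5 + 5·5 = 25.5; e = 26.5 − 25.5 = 1
x=6: ŷ = 0.5 + 5·6 = 30.5; e = 31 − 30.5 = 0.5
x=7: ŷ = 0.5 + 5·7 = 35.5; e = 33.5 − 35.5 = -2
x=8: ŷ = 0.5 + 5·8 = 40.5; e = 40 − 40.5 = -0.5
x=9: ŷ = 0.5 + 5·9 = 45.5; e = 46 − 45.5 = 0.5
x=10: ŷ = 0.5 + 5·10 = 50.5; e = 50.5 − 50.5 = 0
x=11: ŷ = 0.5 + 5·11 = 55.5; e = 56 − 55.5 = 0.5
|e| > 1.5: x=7 (|e|=2) → 1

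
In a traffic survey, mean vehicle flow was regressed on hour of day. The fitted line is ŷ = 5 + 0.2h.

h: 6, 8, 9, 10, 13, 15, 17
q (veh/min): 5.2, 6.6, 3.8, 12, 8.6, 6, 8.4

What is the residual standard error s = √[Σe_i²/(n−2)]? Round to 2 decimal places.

h=6: ŷ = 5 + 0.2·6 = 6.2; e = 5.2 − 6.2 = -1
h=8: ŷ = 5 + 0.2·8 = 6.6; e = 6.6 − 6.6 = 0
h=9: ŷ = 5 + 0.2·9 = 6.8; e = 3.8 − 6.8 = -3
h=10: ŷ = 5 + 0.2·10 = 7; e = 12 − 7 = 5
h=13: ŷ = 5 + 0.2·13 = 7.6; e = 8.6 − 7.6 = 1
h=15: ŷ = 5 + 0.2·15 = 8; e = 6 − 8 = -2
h=17: ŷ = 5 + 0.2·17 = 8.4; e = 8.4 − 8.4 = 0
SSE = 1 + 0 + 9 + 25 + 1 + 4 + 0 = 40
s = √(40/5) = √8 ≈ 2.83

s = 2.83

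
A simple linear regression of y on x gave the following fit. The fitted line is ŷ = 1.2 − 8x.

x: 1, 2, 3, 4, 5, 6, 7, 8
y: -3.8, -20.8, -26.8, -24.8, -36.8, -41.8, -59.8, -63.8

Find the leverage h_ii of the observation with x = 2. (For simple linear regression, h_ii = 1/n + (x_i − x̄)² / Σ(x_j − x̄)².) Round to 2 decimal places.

x̄ = (1 + 2 + 3 + 4 + 5 + 6 + 7 + 8)/8 = 4.5
Σ(x − x̄)² = 12.25 + 6.25 + 2.25 + 0.25 + 0.25 + 2.25 + 6.25 + 12.25 = 42
h = 1/8 + (-2.5)²/42 = 0.125 + 0.14881 = 0.27

h = 0.27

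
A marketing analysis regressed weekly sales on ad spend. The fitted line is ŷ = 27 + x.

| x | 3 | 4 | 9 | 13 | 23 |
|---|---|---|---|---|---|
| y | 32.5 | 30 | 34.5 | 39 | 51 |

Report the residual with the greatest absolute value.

e = 2.5

x=3: ŷ = 27 + 3 = 30; e = 32.5 − 30 = 2.5
x=4: ŷ = 27 + 4 = 31; e = 30 − 31 = -1
x=9: ŷ = 27 + 9 = 36; e = 34.5 − 36 = -1.5
x=13: ŷ = 27 + 13 = 40; e = 39 − 40 = -1
x=23: ŷ = 27 + 23 = 50; e = 51 − 50 = 1
Largest |e| is 2.5 at x = 3, residual 2.5.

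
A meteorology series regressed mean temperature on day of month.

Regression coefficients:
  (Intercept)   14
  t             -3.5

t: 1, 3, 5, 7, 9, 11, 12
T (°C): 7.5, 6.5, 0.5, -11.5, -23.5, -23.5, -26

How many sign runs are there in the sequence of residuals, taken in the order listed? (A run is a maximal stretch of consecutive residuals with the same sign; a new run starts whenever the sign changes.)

t=1: T̂ = 14 − 3.5·1 = 10.5; r = 7.5 − 10.5 = -3
t=3: T̂ = 14 − 3.5·3 = 3.5; r = 6.5 − 3.5 = 3
t=5: T̂ = 14 − 3.5·5 = -3.5; r = 0.5 − (-3.5) = 4
t=7: T̂ = 14 − 3.5·7 = -10.5; r = -11.5 − (-10.5) = -1
t=9: T̂ = 14 − 3.5·9 = -17.5; r = -23.5 − (-17.5) = -6
t=11: T̂ = 14 − 3.5·11 = -24.5; r = -23.5 − (-24.5) = 1
t=12: T̂ = 14 − 3.5·12 = -28; r = -26 − (-28) = 2
Signs: − + + − − + +
Runs: −×1, +×2, −×2, +×2 → 4

4 runs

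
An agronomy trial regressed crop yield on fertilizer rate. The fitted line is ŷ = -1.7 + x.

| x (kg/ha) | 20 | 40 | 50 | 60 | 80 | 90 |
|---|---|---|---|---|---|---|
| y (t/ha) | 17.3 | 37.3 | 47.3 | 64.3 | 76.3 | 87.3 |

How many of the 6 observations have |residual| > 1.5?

x=20: ŷ = -1.7 + 20 = 18.3; r = 17.3 − 18.3 = -1
x=40: ŷ = -1.7 + 40 = 38.3; r = 37.3 − 38.3 = -1
x=50: ŷ = -1.7 + 50 = 48.3; r = 47.3 − 48.3 = -1
x=60: ŷ = -1.7 + 60 = 58.3; r = 64.3 − 58.3 = 6
x=80: ŷ = -1.7 + 80 = 78.3; r = 76.3 − 78.3 = -2
x=90: ŷ = -1.7 + 90 = 88.3; r = 87.3 − 88.3 = -1
|r| > 1.5: x=60 (|r|=6), x=80 (|r|=2) → 2

2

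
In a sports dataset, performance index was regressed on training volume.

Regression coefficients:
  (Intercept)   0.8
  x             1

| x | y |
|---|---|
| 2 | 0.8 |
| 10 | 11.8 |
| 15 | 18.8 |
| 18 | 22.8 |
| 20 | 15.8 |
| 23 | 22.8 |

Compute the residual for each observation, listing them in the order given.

-2, 1, 3, 4, -5, -1

x=2: ŷ = 0.8 + 2 = 2.8; r = 0.8 − 2.8 = -2
x=10: ŷ = 0.8 + 10 = 10.8; r = 11.8 − 10.8 = 1
x=15: ŷ = 0.8 + 15 = 15.8; r = 18.8 − 15.8 = 3
x=18: ŷ = 0.8 + 18 = 18.8; r = 22.8 − 18.8 = 4
x=20: ŷ = 0.8 + 20 = 20.8; r = 15.8 − 20.8 = -5
x=23: ŷ = 0.8 + 23 = 23.8; r = 22.8 − 23.8 = -1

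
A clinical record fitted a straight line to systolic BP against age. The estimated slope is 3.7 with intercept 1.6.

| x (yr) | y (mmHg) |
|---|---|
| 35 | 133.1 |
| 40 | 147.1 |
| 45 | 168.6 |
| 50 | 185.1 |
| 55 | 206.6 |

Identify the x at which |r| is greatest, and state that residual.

x = 40, r = -2.5

x=35: ŷ = 1.6 + 3.7·35 = 131.1; r = 133.1 − 131.1 = 2
x=40: ŷ = 1.6 + 3.7·40 = 149.6; r = 147.1 − 149.6 = -2.5
x=45: ŷ = 1.6 + 3.7·45 = 168.1; r = 168.6 − 168.1 = 0.5
x=50: ŷ = 1.6 + 3.7·50 = 186.6; r = 185.1 − 186.6 = -1.5
x=55: ŷ = 1.6 + 3.7·55 = 205.1; r = 206.6 − 205.1 = 1.5
Largest |r| is 2.5 at x = 40, residual -2.5.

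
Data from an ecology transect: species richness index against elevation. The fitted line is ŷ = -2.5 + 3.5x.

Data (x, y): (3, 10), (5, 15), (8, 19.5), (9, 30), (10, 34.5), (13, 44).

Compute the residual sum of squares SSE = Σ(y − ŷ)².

x=3: ŷ = -2.5 + 3.5·3 = 8; r = 10 − 8 = 2
x=5: ŷ = -2.5 + 3.5·5 = 15; r = 15 − 15 = 0
x=8: ŷ = -2.5 + 3.5·8 = 25.5; r = 19.5 − 25.5 = -6
x=9: ŷ = -2.5 + 3.5·9 = 29; r = 30 − 29 = 1
x=10: ŷ = -2.5 + 3.5·10 = 32.5; r = 34.5 − 32.5 = 2
x=13: ŷ = -2.5 + 3.5·13 = 43; r = 44 − 43 = 1
SSE = 4 + 0 + 36 + 1 + 4 + 1 = 46

SSE = 46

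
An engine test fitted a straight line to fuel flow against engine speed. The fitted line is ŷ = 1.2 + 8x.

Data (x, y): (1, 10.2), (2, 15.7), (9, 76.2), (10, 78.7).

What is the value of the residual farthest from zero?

r = 3

x=1: ŷ = 1.2 + 8·1 = 9.2; r = 10.2 − 9.2 = 1
x=2: ŷ = 1.2 + 8·2 = 17.2; r = 15.7 − 17.2 = -1.5
x=9: ŷ = 1.2 + 8·9 = 73.2; r = 76.2 − 73.2 = 3
x=10: ŷ = 1.2 + 8·10 = 81.2; r = 78.7 − 81.2 = -2.5
Largest |r| is 3 at x = 9, residual 3.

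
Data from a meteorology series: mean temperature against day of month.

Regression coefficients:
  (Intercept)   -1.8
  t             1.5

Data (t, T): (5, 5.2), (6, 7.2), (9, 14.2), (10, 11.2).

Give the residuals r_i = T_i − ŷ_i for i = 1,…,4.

t=5: ŷ = -1.8 + 1.5·5 = 5.7; r = 5.2 − 5.7 = -0.5
t=6: ŷ = -1.8 + 1.5·6 = 7.2; r = 7.2 − 7.2 = 0
t=9: ŷ = -1.8 + 1.5·9 = 11.7; r = 14.2 − 11.7 = 2.5
t=10: ŷ = -1.8 + 1.5·10 = 13.2; r = 11.2 − 13.2 = -2

-0.5, 0, 2.5, -2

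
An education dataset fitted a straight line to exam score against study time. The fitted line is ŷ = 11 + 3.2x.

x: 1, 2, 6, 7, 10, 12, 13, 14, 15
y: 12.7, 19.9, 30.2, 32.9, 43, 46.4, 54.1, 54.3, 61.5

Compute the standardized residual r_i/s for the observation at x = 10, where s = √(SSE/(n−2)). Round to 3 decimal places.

x=1: ŷ = 11 + 3.2·1 = 14.2; r = 12.7 − 14.2 = -1.5
x=2: ŷ = 11 + 3.2·2 = 17.4; r = 19.9 − 17.4 = 2.5
x=6: ŷ = 11 + 3.2·6 = 30.2; r = 30.2 − 30.2 = 0
x=7: ŷ = 11 + 3.2·7 = 33.4; r = 32.9 − 33.4 = -0.5
x=10: ŷ = 11 + 3.2·10 = 43; r = 43 − 43 = 0
x=12: ŷ = 11 + 3.2·12 = 49.4; r = 46.4 − 49.4 = -3
x=13: ŷ = 11 + 3.2·13 = 52.6; r = 54.1 − 52.6 = 1.5
x=14: ŷ = 11 + 3.2·14 = 55.8; r = 54.3 − 55.8 = -1.5
x=15: ŷ = 11 + 3.2·15 = 59; r = 61.5 − 59 = 2.5
SSE = 2.25 + 6.25 + 0 + 0.25 + 0 + 9 + 2.25 + 2.25 + 6.25 = 28.5
s = √(28.5/7) = 2.01778
r/s = 0 / 2.01778 = 0.000

0.000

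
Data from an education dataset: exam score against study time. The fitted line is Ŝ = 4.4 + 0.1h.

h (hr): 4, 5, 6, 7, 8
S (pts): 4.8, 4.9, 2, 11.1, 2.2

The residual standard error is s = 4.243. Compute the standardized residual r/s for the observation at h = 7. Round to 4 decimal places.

Ŝ = 4.4 + 0.1·7 = 5.1
r = 11.1 − 5.1 = 6
r/s = 6 / 4.243 = 1.4141

1.4141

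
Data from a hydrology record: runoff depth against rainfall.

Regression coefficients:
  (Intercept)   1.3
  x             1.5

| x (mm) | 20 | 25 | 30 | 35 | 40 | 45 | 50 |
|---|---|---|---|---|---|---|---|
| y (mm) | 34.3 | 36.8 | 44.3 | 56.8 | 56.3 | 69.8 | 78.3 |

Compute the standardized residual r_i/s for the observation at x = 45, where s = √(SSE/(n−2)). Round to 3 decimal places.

0.299

x=20: ŷ = 1.3 + 1.5·20 = 31.3; r = 34.3 − 31.3 = 3
x=25: ŷ = 1.3 + 1.5·25 = 38.8; r = 36.8 − 38.8 = -2
x=30: ŷ = 1.3 + 1.5·30 = 46.3; r = 44.3 − 46.3 = -2
x=35: ŷ = 1.3 + 1.5·35 = 53.8; r = 56.8 − 53.8 = 3
x=40: ŷ = 1.3 + 1.5·40 = 61.3; r = 56.3 − 61.3 = -5
x=45: ŷ = 1.3 + 1.5·45 = 68.8; r = 69.8 − 68.8 = 1
x=50: ŷ = 1.3 + 1.5·50 = 76.3; r = 78.3 − 76.3 = 2
SSE = 9 + 4 + 4 + 9 + 25 + 1 + 4 = 56
s = √(56/5) = 3.34664
r/s = 1 / 3.34664 = 0.299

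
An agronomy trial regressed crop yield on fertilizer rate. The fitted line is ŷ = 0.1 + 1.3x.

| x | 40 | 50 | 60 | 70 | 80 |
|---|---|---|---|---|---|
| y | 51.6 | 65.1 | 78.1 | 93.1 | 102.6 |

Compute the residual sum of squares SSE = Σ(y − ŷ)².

x=40: ŷ = 0.1 + 1.3·40 = 52.1; e = 51.6 − 52.1 = -0.5
x=50: ŷ = 0.1 + 1.3·50 = 65.1; e = 65.1 − 65.1 = 0
x=60: ŷ = 0.1 + 1.3·60 = 78.1; e = 78.1 − 78.1 = 0
x=70: ŷ = 0.1 + 1.3·70 = 91.1; e = 93.1 − 91.1 = 2
x=80: ŷ = 0.1 + 1.3·80 = 104.1; e = 102.6 − 104.1 = -1.5
SSE = 0.25 + 0 + 0 + 4 + 2.25 = 6.5

SSE = 6.5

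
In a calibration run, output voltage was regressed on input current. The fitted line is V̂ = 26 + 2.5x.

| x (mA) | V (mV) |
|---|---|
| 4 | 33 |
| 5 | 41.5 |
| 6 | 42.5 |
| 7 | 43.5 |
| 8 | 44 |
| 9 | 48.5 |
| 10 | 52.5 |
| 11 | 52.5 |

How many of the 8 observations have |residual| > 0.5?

6

x=4: V̂ = 26 + 2.5·4 = 36; r = 33 − 36 = -3
x=5: V̂ = 26 + 2.5·5 = 38.5; r = 41.5 − 38.5 = 3
x=6: V̂ = 26 + 2.5·6 = 41; r = 42.5 − 41 = 1.5
x=7: V̂ = 26 + 2.5·7 = 43.5; r = 43.5 − 43.5 = 0
x=8: V̂ = 26 + 2.5·8 = 46; r = 44 − 46 = -2
x=9: V̂ = 26 + 2.5·9 = 48.5; r = 48.5 − 48.5 = 0
x=10: V̂ = 26 + 2.5·10 = 51; r = 52.5 − 51 = 1.5
x=11: V̂ = 26 + 2.5·11 = 53.5; r = 52.5 − 53.5 = -1
|r| > 0.5: x=4 (|r|=3), x=5 (|r|=3), x=6 (|r|=1.5), x=8 (|r|=2), x=10 (|r|=1.5), x=11 (|r|=1) → 6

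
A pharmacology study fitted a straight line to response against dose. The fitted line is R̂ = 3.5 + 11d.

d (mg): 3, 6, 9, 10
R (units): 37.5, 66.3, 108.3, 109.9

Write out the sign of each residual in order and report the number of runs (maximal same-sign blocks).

d=3: R̂ = 3.5 + 11·3 = 36.5; e = 37.5 − 36.5 = 1
d=6: R̂ = 3.5 + 11·6 = 69.5; e = 66.3 − 69.5 = -3.2
d=9: R̂ = 3.5 + 11·9 = 102.5; e = 108.3 − 102.5 = 5.8
d=10: R̂ = 3.5 + 11·10 = 113.5; e = 109.9 − 113.5 = -3.6
Signs: + − + −
Runs: +×1, −×1, +×1, −×1 → 4

4 runs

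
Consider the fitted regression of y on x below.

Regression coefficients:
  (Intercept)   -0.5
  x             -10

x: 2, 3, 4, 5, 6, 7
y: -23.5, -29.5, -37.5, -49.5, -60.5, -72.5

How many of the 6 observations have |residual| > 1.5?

3

x=2: ŷ = -0.5 − 10·2 = -20.5; r = -23.5 − (-20.5) = -3
x=3: ŷ = -0.5 − 10·3 = -30.5; r = -29.5 − (-30.5) = 1
x=4: ŷ = -0.5 − 10·4 = -40.5; r = -37.5 − (-40.5) = 3
x=5: ŷ = -0.5 − 10·5 = -50.5; r = -49.5 − (-50.5) = 1
x=6: ŷ = -0.5 − 10·6 = -60.5; r = -60.5 − (-60.5) = 0
x=7: ŷ = -0.5 − 10·7 = -70.5; r = -72.5 − (-70.5) = -2
|r| > 1.5: x=2 (|r|=3), x=4 (|r|=3), x=7 (|r|=2) → 3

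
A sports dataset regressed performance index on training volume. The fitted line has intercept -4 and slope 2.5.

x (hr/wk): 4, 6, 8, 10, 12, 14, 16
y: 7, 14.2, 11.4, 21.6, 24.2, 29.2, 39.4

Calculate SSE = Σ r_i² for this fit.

SSE = 50.8

x=4: ŷ = -4 + 2.5·4 = 6; r = 7 − 6 = 1
x=6: ŷ = -4 + 2.5·6 = 11; r = 14.2 − 11 = 3.2
x=8: ŷ = -4 + 2.5·8 = 16; r = 11.4 − 16 = -4.6
x=10: ŷ = -4 + 2.5·10 = 21; r = 21.6 − 21 = 0.6
x=12: ŷ = -4 + 2.5·12 = 26; r = 24.2 − 26 = -1.8
x=14: ŷ = -4 + 2.5·14 = 31; r = 29.2 − 31 = -1.8
x=16: ŷ = -4 + 2.5·16 = 36; r = 39.4 − 36 = 3.4
SSE = 1 + 10.24 + 21.16 + 0.36 + 3.24 + 3.24 + 11.56 = 50.8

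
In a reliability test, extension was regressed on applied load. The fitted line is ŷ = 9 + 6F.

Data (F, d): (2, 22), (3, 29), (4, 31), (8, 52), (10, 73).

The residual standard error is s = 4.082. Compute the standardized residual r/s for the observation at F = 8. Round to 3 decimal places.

-1.225

ŷ = 9 + 6·8 = 57
r = 52 − 57 = -5
r/s = -5 / 4.082 = -1.225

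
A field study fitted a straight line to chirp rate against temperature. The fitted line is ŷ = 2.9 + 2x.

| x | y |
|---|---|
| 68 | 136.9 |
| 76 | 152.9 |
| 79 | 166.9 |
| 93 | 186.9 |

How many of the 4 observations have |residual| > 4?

x=68: ŷ = 2.9 + 2·68 = 138.9; e = 136.9 − 138.9 = -2
x=76: ŷ = 2.9 + 2·76 = 154.9; e = 152.9 − 154.9 = -2
x=79: ŷ = 2.9 + 2·79 = 160.9; e = 166.9 − 160.9 = 6
x=93: ŷ = 2.9 + 2·93 = 188.9; e = 186.9 − 188.9 = -2
|e| > 4: x=79 (|e|=6) → 1

1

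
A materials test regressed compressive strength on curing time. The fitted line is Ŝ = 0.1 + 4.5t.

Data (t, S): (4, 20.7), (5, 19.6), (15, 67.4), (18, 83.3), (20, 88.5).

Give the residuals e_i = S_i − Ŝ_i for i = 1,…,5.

t=4: Ŝ = 0.1 + 4.5·4 = 18.1; e = 20.7 − 18.1 = 2.6
t=5: Ŝ = 0.1 + 4.5·5 = 22.6; e = 19.6 − 22.6 = -3
t=15: Ŝ = 0.1 + 4.5·15 = 67.6; e = 67.4 − 67.6 = -0.2
t=18: Ŝ = 0.1 + 4.5·18 = 81.1; e = 83.3 − 81.1 = 2.2
t=20: Ŝ = 0.1 + 4.5·20 = 90.1; e = 88.5 − 90.1 = -1.6

2.6, -3, -0.2, 2.2, -1.6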